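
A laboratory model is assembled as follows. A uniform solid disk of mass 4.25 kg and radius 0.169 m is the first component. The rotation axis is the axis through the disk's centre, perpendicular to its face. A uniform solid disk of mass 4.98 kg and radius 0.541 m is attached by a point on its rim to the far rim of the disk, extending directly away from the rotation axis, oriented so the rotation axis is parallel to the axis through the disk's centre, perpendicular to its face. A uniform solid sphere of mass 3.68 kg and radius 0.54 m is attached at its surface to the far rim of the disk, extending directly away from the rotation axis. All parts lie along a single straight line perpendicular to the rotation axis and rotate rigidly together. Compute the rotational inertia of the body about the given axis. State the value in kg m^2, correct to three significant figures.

15.5

Solid disk: I_cm = (1/2)MR² = (1/2)(4.25)(0.169)² = 0.060692 kg m^2; axis through the centre, so I = 0.060692 kg m^2.
Solid disk: I_cm = (1/2)MR² = (1/2)(4.98)(0.541)² = 0.72878 kg m^2; centre at d = 0.169 + 0.541 = 0.71 m, so the parallel axis theorem gives I = 0.72878 + (4.98)(0.71)² = 3.2392 kg m^2.
Solid sphere: I_cm = (2/5)MR² = (2/5)(3.68)(0.54)² = 0.42924 kg m^2; centre at d = 0.169 + 0.541 + 0.541 + 0.54 = 1.791 m, so the parallel axis theorem gives I = 0.42924 + (3.68)(1.791)² = 12.234 kg m^2.
Total I = 0.060692 + 3.2392 + 12.234 = 15.533 kg m^2.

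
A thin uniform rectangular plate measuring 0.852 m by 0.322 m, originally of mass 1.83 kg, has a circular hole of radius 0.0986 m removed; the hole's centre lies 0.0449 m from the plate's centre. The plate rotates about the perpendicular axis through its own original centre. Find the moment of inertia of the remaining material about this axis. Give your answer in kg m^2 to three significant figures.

Unpierced body about its centre: I₀ = (1/12)M(a²+b²) = (1/12)(1.83)[(0.852)² + (0.322)²] = 0.12651 kg m^2.
The removed disk has mass m = M·πr²/(ab) = (1.83)·π(0.0986)²/(0.852·0.322) = 0.20373 kg (same uniform areal density).
Its moment of inertia about the rotation axis (parallel-axis theorem): I_hole = (1/2)mr² + md² = (1/2)(0.20373)(0.0986)² + (0.20373)(0.0449)² = 0.0014011 kg m^2.
Treating the hole as negative mass, I = I₀ − I_hole = 0.12651 − 0.0014011 = 0.12511 kg m^2.

0.125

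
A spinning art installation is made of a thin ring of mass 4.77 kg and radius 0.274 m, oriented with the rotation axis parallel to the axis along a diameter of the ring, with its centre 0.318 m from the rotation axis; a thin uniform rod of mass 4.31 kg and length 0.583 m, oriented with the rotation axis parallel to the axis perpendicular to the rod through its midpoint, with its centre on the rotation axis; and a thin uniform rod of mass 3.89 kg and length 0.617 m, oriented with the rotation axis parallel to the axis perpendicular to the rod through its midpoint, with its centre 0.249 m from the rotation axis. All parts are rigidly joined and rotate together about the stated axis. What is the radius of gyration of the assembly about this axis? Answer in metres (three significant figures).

Thin ring: I_cm = (1/2)MR² = (1/2)(4.77)(0.274)² = 0.17906 kg·m²; centre at d = 0.318 m, so I = I_cm + Md² gives I = 0.17906 + (4.77)(0.318)² = 0.66142 kg·m².
Thin rod: I_cm = (1/12)ML² = (1/12)(4.31)(0.583)² = 0.12208 kg·m²; axis through the centre, so I = 0.12208 kg·m².
Thin rod: I_cm = (1/12)ML² = (1/12)(3.89)(0.617)² = 0.12341 kg·m²; centre at d = 0.249 m, so I = I_cm + Md² gives I = 0.12341 + (3.89)(0.249)² = 0.36459 kg·m².
Total I = 1.1481 kg·m²; total mass M = 12.97 kg.
k = √(I/M) = √(1.1481/12.97) = 0.29752 m.

0.298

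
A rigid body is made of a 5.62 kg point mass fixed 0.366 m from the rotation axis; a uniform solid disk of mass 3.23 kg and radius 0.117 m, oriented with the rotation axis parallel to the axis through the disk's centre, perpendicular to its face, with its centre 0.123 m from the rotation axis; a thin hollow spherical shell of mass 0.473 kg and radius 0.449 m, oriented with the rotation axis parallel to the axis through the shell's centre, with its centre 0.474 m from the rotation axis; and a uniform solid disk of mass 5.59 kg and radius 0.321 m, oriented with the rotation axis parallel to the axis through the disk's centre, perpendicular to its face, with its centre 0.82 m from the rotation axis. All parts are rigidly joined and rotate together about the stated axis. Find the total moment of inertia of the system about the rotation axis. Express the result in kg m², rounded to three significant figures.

Point mass: I_cm = 0; centre at d = 0.366 m, so I = I_cm + Md² gives I = 0 + (5.62)(0.366)² = 0.75283 kg m².
Solid disk: I_cm = (1/2)MR² = (1/2)(3.23)(0.117)² = 0.022108 kg m²; centre at d = 0.123 m, so I = I_cm + Md² gives I = 0.022108 + (3.23)(0.123)² = 0.070974 kg m².
Spherical shell: I_cm = (2/3)MR² = (2/3)(0.473)(0.449)² = 0.063572 kg m²; centre at d = 0.474 m, so I = I_cm + Md² gives I = 0.063572 + (0.473)(0.474)² = 0.16984 kg m².
Solid disk: I_cm = (1/2)MR² = (1/2)(5.59)(0.321)² = 0.288 kg m²; centre at d = 0.82 m, so I = I_cm + Md² gives I = 0.288 + (5.59)(0.82)² = 4.0467 kg m².
Total I = 0.75283 + 0.070974 + 0.16984 + 4.0467 = 5.0404 kg m².

5.04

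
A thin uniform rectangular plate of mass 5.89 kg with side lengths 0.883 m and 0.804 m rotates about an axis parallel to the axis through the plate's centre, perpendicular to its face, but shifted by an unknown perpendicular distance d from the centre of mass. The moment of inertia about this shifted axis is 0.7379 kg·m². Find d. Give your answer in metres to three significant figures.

0.0802

About the centre-of-mass axis, I_cm = (1/12)M(a²+b²) = (1/12)(5.89)[(0.883)² + (0.804)²] = 0.69998 kg·m².
Parallel axis theorem: I = I_cm + Md², so Md² = 0.7379 − 0.69998 = 0.03792 kg·m².
d = √(0.03792 / 5.89) = 0.080237 m.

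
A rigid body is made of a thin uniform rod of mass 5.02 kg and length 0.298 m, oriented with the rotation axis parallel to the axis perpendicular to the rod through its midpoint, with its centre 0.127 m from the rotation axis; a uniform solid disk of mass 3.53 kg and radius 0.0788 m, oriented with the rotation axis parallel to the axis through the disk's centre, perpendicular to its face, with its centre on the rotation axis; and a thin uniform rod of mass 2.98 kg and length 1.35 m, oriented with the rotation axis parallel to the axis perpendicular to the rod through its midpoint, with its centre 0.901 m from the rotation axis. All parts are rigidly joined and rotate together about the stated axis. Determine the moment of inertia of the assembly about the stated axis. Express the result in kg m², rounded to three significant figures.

Thin rod: I_cm = (1/12)ML² = (1/12)(5.02)(0.298)² = 0.03715 kg m²; centre at d = 0.127 m, so I = I_cm + Md² gives I = 0.03715 + (5.02)(0.127)² = 0.11812 kg m².
Solid disk: I_cm = (1/2)MR² = (1/2)(3.53)(0.0788)² = 0.01096 kg m²; axis through the centre, so I = 0.01096 kg m².
Thin rod: I_cm = (1/12)ML² = (1/12)(2.98)(1.35)² = 0.45259 kg m²; centre at d = 0.901 m, so I = I_cm + Md² gives I = 0.45259 + (2.98)(0.901)² = 2.8718 kg m².
Total I = 0.11812 + 0.01096 + 2.8718 = 3.0008 kg m².

3.00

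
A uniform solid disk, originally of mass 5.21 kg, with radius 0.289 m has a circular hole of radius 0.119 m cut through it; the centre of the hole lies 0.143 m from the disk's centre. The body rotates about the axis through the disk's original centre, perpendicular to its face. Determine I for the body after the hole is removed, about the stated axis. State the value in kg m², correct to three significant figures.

0.193

Unpierced body about its centre: I₀ = (1/2)MR² = (1/2)(5.21)(0.289)² = 0.21757 kg m².
The removed disk has mass m = M·(r/R)² = (5.21)(0.119/0.289)² = 0.88336 kg (same uniform areal density).
Its moment of inertia about the rotation axis (parallel-axis theorem): I_hole = (1/2)mr² + md² = (1/2)(0.88336)(0.119)² + (0.88336)(0.143)² = 0.024318 kg m².
Treating the hole as negative mass, I = I₀ − I_hole = 0.21757 − 0.024318 = 0.19325 kg m².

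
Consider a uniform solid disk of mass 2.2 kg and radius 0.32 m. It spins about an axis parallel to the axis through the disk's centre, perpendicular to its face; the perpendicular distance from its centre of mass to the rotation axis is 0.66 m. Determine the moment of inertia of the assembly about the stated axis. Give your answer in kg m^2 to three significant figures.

I_cm = (1/2)MR² = (1/2)(2.2)(0.32)² = 0.11264 kg m^2; centre at d = 0.66 m, so I = I_cm + Md² gives I = 0.11264 + (2.2)(0.66)² = 1.071 kg m^2.

1.07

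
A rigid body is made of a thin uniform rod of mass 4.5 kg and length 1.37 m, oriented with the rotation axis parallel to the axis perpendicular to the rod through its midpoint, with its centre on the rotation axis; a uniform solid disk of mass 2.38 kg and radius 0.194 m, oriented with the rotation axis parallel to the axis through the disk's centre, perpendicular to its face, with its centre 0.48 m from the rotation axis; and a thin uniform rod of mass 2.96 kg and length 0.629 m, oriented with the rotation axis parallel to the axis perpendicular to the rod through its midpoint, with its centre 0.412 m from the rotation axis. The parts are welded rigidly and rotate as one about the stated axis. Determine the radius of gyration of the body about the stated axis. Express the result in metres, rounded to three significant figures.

0.439

Thin rod: I_cm = (1/12)ML² = (1/12)(4.5)(1.37)² = 0.70384 kg m^2; axis through the centre, so I = 0.70384 kg m^2.
Solid disk: I_cm = (1/2)MR² = (1/2)(2.38)(0.194)² = 0.044787 kg m^2; centre at d = 0.48 m, so I = I_cm + Md² gives I = 0.044787 + (2.38)(0.48)² = 0.59314 kg m^2.
Thin rod: I_cm = (1/12)ML² = (1/12)(2.96)(0.629)² = 0.097591 kg m^2; centre at d = 0.412 m, so I = I_cm + Md² gives I = 0.097591 + (2.96)(0.412)² = 0.60003 kg m^2.
Total I = 1.897 kg m^2; total mass M = 9.84 kg.
k = √(I/M) = √(1.897/9.84) = 0.43907 m.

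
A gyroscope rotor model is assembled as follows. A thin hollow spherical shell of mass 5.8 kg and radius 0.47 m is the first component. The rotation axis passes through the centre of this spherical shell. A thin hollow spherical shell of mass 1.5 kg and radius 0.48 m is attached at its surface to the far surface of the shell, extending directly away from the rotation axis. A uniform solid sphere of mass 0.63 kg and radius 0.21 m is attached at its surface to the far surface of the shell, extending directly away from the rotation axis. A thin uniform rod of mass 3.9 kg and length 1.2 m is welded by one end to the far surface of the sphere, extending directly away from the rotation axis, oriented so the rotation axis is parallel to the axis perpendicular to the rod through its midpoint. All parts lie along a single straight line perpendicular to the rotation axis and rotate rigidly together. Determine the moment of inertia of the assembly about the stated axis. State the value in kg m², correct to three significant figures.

Spherical shell: I_cm = (2/3)MR² = (2/3)(5.8)(0.47)² = 0.85415 kg m²; axis through the centre, so I = 0.85415 kg m².
Spherical shell: I_cm = (2/3)MR² = (2/3)(1.5)(0.48)² = 0.2304 kg m²; centre at d = 0.47 + 0.48 = 0.95 m, so the parallel axis theorem gives I = 0.2304 + (1.5)(0.95)² = 1.5841 kg m².
Solid sphere: I_cm = (2/5)MR² = (2/5)(0.63)(0.21)² = 0.011113 kg m²; centre at d = 0.47 + 0.48 + 0.48 + 0.21 = 1.64 m, so the parallel axis theorem gives I = 0.011113 + (0.63)(1.64)² = 1.7056 kg m².
Thin rod: I_cm = (1/12)ML² = (1/12)(3.9)(1.2)² = 0.468 kg m²; centre at d = 0.47 + 0.48 + 0.48 + 0.21 + 0.21 + 0.6 = 2.45 m, so the parallel axis theorem gives I = 0.468 + (3.9)(2.45)² = 23.878 kg m².
Total I = 0.85415 + 1.5841 + 1.7056 + 23.878 = 28.022 kg m².

28.0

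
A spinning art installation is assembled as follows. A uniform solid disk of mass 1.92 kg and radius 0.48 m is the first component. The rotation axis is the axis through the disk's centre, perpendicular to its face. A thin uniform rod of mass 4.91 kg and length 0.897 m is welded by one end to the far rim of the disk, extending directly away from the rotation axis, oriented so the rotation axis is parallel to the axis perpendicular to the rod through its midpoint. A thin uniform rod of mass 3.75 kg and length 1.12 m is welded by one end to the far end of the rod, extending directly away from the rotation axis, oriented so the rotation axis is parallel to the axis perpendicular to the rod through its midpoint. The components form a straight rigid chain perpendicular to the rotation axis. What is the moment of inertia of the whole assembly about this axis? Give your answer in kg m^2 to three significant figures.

19.2

Solid disk: I_cm = (1/2)MR² = (1/2)(1.92)(0.48)² = 0.22118 kg m^2; axis through the centre, so I = 0.22118 kg m^2.
Thin rod: I_cm = (1/12)ML² = (1/12)(4.91)(0.897)² = 0.32922 kg m^2; centre at d = 0.48 + 0.4485 = 0.9285 m, so I = I_cm + Md² gives I = 0.32922 + (4.91)(0.9285)² = 4.5622 kg m^2.
Thin rod: I_cm = (1/12)ML² = (1/12)(3.75)(1.12)² = 0.392 kg m^2; centre at d = 0.48 + 0.4485 + 0.4485 + 0.56 = 1.937 m, so I = I_cm + Md² gives I = 0.392 + (3.75)(1.937)² = 14.462 kg m^2.
Total I = 0.22118 + 4.5622 + 14.462 = 19.245 kg m^2.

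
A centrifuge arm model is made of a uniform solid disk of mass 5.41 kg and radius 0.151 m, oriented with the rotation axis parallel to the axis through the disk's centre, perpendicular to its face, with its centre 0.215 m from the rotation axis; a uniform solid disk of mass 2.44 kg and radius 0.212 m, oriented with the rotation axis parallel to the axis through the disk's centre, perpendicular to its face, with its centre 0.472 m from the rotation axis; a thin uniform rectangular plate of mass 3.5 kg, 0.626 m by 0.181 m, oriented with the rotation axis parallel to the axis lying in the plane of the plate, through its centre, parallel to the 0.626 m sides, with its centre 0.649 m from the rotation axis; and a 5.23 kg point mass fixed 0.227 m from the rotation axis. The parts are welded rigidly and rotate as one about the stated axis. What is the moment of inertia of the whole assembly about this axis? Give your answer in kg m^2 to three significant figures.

2.66

Solid disk: I_cm = (1/2)MR² = (1/2)(5.41)(0.151)² = 0.061677 kg m^2; centre at d = 0.215 m, so the parallel axis theorem gives I = 0.061677 + (5.41)(0.215)² = 0.31175 kg m^2.
Solid disk: I_cm = (1/2)MR² = (1/2)(2.44)(0.212)² = 0.054832 kg m^2; centre at d = 0.472 m, so the parallel axis theorem gives I = 0.054832 + (2.44)(0.472)² = 0.59842 kg m^2.
Rectangular plate: I_cm = (1/12)Mb² = (1/12)(3.5)(0.181)² = 0.0095553 kg m^2; centre at d = 0.649 m, so the parallel axis theorem gives I = 0.0095553 + (3.5)(0.649)² = 1.4838 kg m^2.
Point mass: I_cm = 0; centre at d = 0.227 m, so the parallel axis theorem gives I = 0 + (5.23)(0.227)² = 0.2695 kg m^2.
Total I = 0.31175 + 0.59842 + 1.4838 + 0.2695 = 2.6634 kg m^2.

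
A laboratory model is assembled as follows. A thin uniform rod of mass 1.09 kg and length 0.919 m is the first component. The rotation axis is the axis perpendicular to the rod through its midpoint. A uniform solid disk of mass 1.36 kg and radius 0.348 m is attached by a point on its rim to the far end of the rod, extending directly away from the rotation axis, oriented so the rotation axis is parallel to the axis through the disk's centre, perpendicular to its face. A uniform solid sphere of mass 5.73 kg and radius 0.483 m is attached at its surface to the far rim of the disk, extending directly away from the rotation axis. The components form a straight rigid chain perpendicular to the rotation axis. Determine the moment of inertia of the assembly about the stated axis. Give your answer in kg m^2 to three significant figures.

17.0

Thin rod: I_cm = (1/12)ML² = (1/12)(1.09)(0.919)² = 0.076714 kg m^2; axis through the centre, so I = 0.076714 kg m^2.
Solid disk: I_cm = (1/2)MR² = (1/2)(1.36)(0.348)² = 0.082351 kg m^2; centre at d = 0.4595 + 0.348 = 0.8075 m, so the parallel axis theorem gives I = 0.082351 + (1.36)(0.8075)² = 0.96915 kg m^2.
Solid sphere: I_cm = (2/5)MR² = (2/5)(5.73)(0.483)² = 0.5347 kg m^2; centre at d = 0.4595 + 0.348 + 0.348 + 0.483 = 1.6385 m, so the parallel axis theorem gives I = 0.5347 + (5.73)(1.6385)² = 15.918 kg m^2.
Total I = 0.076714 + 0.96915 + 15.918 = 16.964 kg m^2.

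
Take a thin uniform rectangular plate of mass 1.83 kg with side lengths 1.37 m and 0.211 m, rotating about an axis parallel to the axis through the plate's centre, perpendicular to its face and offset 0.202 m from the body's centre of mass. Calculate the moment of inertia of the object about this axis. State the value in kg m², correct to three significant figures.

I_cm = (1/12)M(a²+b²) = (1/12)(1.83)[(1.37)² + (0.211)²] = 0.29302 kg m²; centre at d = 0.202 m, so the parallel axis theorem gives I = 0.29302 + (1.83)(0.202)² = 0.36769 kg m².

0.368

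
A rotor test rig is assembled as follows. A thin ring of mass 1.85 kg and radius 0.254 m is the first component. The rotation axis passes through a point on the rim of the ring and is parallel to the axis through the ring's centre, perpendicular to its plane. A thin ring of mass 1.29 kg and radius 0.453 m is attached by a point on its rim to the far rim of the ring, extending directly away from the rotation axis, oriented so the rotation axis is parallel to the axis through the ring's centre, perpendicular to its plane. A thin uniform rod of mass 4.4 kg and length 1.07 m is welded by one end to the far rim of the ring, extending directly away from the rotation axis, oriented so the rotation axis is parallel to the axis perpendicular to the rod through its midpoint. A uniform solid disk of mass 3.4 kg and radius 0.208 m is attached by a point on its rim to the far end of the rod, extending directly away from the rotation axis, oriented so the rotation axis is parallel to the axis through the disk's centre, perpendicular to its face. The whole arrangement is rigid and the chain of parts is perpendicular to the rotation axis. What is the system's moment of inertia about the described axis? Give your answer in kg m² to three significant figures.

Thin ring: I_cm = MR² = (1.85)(0.254)² = 0.11935 kg m²; centre at d = 0.254 m, so the parallel axis theorem gives I = 0.11935 + (1.85)(0.254)² = 0.23871 kg m².
Thin ring: I_cm = MR² = (1.29)(0.453)² = 0.26472 kg m²; centre at d = 0.254 + 0.254 + 0.453 = 0.961 m, so the parallel axis theorem gives I = 0.26472 + (1.29)(0.961)² = 1.4561 kg m².
Thin rod: I_cm = (1/12)ML² = (1/12)(4.4)(1.07)² = 0.4198 kg m²; centre at d = 0.254 + 0.254 + 0.453 + 0.453 + 0.535 = 1.949 m, so the parallel axis theorem gives I = 0.4198 + (4.4)(1.949)² = 17.134 kg m².
Solid disk: I_cm = (1/2)MR² = (1/2)(3.4)(0.208)² = 0.073549 kg m²; centre at d = 0.254 + 0.254 + 0.453 + 0.453 + 0.535 + 0.535 + 0.208 = 2.692 m, so the parallel axis theorem gives I = 0.073549 + (3.4)(2.692)² = 24.713 kg m².
Total I = 0.23871 + 1.4561 + 17.134 + 24.713 = 43.541 kg m².

43.5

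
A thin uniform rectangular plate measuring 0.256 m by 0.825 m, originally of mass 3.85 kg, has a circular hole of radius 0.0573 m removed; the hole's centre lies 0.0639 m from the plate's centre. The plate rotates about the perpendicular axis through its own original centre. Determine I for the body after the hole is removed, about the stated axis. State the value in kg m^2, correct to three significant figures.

Unpierced body about its centre: I₀ = (1/12)M(a²+b²) = (1/12)(3.85)[(0.256)² + (0.825)²] = 0.23939 kg m^2.
The removed disk has mass m = M·πr²/(ab) = (3.85)·π(0.0573)²/(0.256·0.825) = 0.18803 kg (same uniform areal density).
Its moment of inertia about the rotation axis (parallel-axis theorem): I_hole = (1/2)mr² + md² = (1/2)(0.18803)(0.0573)² + (0.18803)(0.0639)² = 0.0010764 kg m^2.
Treating the hole as negative mass, I = I₀ − I_hole = 0.23939 − 0.0010764 = 0.23832 kg m^2.

0.238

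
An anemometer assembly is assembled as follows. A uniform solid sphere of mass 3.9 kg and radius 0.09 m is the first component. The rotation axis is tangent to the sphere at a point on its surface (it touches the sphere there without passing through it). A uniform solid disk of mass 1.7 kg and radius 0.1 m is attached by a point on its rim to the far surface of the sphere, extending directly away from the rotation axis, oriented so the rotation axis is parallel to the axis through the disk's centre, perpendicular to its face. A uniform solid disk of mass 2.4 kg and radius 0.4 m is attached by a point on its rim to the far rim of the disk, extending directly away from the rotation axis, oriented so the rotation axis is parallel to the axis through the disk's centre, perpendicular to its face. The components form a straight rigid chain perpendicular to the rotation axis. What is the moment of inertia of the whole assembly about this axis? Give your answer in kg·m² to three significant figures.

1.84

Solid sphere: I_cm = (2/5)MR² = (2/5)(3.9)(0.09)² = 0.012636 kg·m²; centre at d = 0.09 m, so I = I_cm + Md² gives I = 0.012636 + (3.9)(0.09)² = 0.044226 kg·m².
Solid disk: I_cm = (1/2)MR² = (1/2)(1.7)(0.1)² = 0.0085 kg·m²; centre at d = 0.09 + 0.09 + 0.1 = 0.28 m, so I = I_cm + Md² gives I = 0.0085 + (1.7)(0.28)² = 0.14178 kg·m².
Solid disk: I_cm = (1/2)MR² = (1/2)(2.4)(0.4)² = 0.192 kg·m²; centre at d = 0.09 + 0.09 + 0.1 + 0.1 + 0.4 = 0.78 m, so I = I_cm + Md² gives I = 0.192 + (2.4)(0.78)² = 1.6522 kg·m².
Total I = 0.044226 + 0.14178 + 1.6522 = 1.8382 kg·m².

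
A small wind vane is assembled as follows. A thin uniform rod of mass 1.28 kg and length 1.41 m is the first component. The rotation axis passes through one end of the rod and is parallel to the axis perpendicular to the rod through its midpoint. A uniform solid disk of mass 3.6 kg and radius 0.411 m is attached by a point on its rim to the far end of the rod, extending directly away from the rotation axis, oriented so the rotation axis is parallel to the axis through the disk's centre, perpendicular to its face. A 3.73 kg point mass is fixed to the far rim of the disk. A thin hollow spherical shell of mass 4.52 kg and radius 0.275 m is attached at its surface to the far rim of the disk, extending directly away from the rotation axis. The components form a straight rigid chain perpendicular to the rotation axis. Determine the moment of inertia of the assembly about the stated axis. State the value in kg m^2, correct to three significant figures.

60.3

Thin rod: I_cm = (1/12)ML² = (1/12)(1.28)(1.41)² = 0.21206 kg m^2; centre at d = 0.705 m, so I = I_cm + Md² gives I = 0.21206 + (1.28)(0.705)² = 0.84826 kg m^2.
Solid disk: I_cm = (1/2)MR² = (1/2)(3.6)(0.411)² = 0.30406 kg m^2; centre at d = 0.705 + 0.705 + 0.411 = 1.821 m, so I = I_cm + Md² gives I = 0.30406 + (3.6)(1.821)² = 12.242 kg m^2.
Point mass: I_cm = 0; centre at d = 0.705 + 0.705 + 0.411 + 0.411 = 2.232 m, so I = I_cm + Md² gives I = 0 + (3.73)(2.232)² = 18.582 kg m^2.
Spherical shell: I_cm = (2/3)MR² = (2/3)(4.52)(0.275)² = 0.22788 kg m^2; centre at d = 0.705 + 0.705 + 0.411 + 0.411 + 0.275 = 2.507 m, so I = I_cm + Md² gives I = 0.22788 + (4.52)(2.507)² = 28.636 kg m^2.
Total I = 0.84826 + 12.242 + 18.582 + 28.636 = 60.309 kg m^2.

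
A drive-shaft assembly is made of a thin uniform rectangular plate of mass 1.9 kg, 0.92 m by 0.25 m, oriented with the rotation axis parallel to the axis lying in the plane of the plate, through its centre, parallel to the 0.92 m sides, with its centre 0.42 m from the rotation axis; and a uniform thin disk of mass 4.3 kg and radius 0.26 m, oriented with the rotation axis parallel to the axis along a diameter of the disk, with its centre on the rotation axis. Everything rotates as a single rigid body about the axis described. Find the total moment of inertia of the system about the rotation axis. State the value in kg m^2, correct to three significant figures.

Rectangular plate: I_cm = (1/12)Mb² = (1/12)(1.9)(0.25)² = 0.0098958 kg m^2; centre at d = 0.42 m, so I = I_cm + Md² gives I = 0.0098958 + (1.9)(0.42)² = 0.34506 kg m^2.
Thin disk: I_cm = (1/4)MR² = (1/4)(4.3)(0.26)² = 0.07267 kg m^2; axis through the centre, so I = 0.07267 kg m^2.
Total I = 0.34506 + 0.07267 = 0.41773 kg m^2.

0.418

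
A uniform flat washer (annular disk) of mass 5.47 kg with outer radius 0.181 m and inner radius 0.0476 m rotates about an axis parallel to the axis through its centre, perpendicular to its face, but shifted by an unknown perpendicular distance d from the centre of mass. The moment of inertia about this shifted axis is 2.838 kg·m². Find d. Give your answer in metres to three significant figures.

0.708

About the centre-of-mass axis, I_cm = (1/2)M(R²+r²) = (1/2)(5.47)[(0.181)² + (0.0476)²] = 0.095798 kg·m².
Parallel axis theorem: I = I_cm + Md², so Md² = 2.838 − 0.095798 = 2.7422 kg·m².
d = √(2.7422 / 5.47) = 0.70804 m.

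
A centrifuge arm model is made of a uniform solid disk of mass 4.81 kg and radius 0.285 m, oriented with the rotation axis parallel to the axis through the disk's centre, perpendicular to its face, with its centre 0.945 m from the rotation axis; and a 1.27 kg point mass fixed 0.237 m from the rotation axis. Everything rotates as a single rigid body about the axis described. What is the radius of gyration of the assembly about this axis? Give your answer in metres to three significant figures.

Solid disk: I_cm = (1/2)MR² = (1/2)(4.81)(0.285)² = 0.19535 kg m^2; centre at d = 0.945 m, so the parallel axis theorem gives I = 0.19535 + (4.81)(0.945)² = 4.4908 kg m^2.
Point mass: I_cm = 0; centre at d = 0.237 m, so the parallel axis theorem gives I = 0 + (1.27)(0.237)² = 0.071335 kg m^2.
Total I = 4.5621 kg m^2; total mass M = 6.08 kg.
k = √(I/M) = √(4.5621/6.08) = 0.86623 m.

0.866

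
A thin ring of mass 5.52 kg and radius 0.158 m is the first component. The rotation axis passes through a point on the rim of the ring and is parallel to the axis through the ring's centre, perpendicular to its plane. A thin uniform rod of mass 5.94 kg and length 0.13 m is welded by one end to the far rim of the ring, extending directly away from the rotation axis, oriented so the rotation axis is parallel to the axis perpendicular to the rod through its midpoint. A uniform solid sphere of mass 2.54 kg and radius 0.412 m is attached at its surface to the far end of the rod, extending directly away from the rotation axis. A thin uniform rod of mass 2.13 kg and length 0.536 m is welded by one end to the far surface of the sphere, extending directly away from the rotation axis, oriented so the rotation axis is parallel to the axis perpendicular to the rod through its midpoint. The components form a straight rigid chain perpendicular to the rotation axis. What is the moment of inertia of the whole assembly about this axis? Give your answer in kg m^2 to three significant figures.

Thin ring: I_cm = MR² = (5.52)(0.158)² = 0.1378 kg m^2; centre at d = 0.158 m, so the parallel axis theorem gives I = 0.1378 + (5.52)(0.158)² = 0.2756 kg m^2.
Thin rod: I_cm = (1/12)ML² = (1/12)(5.94)(0.13)² = 0.0083655 kg m^2; centre at d = 0.158 + 0.158 + 0.065 = 0.381 m, so the parallel axis theorem gives I = 0.0083655 + (5.94)(0.381)² = 0.87062 kg m^2.
Solid sphere: I_cm = (2/5)MR² = (2/5)(2.54)(0.412)² = 0.17246 kg m^2; centre at d = 0.158 + 0.158 + 0.065 + 0.065 + 0.412 = 0.858 m, so the parallel axis theorem gives I = 0.17246 + (2.54)(0.858)² = 2.0423 kg m^2.
Thin rod: I_cm = (1/12)ML² = (1/12)(2.13)(0.536)² = 0.050995 kg m^2; centre at d = 0.158 + 0.158 + 0.065 + 0.065 + 0.412 + 0.412 + 0.268 = 1.538 m, so the parallel axis theorem gives I = 0.050995 + (2.13)(1.538)² = 5.0894 kg m^2.
Total I = 0.2756 + 0.87062 + 2.0423 + 5.0894 = 8.2779 kg m^2.

8.28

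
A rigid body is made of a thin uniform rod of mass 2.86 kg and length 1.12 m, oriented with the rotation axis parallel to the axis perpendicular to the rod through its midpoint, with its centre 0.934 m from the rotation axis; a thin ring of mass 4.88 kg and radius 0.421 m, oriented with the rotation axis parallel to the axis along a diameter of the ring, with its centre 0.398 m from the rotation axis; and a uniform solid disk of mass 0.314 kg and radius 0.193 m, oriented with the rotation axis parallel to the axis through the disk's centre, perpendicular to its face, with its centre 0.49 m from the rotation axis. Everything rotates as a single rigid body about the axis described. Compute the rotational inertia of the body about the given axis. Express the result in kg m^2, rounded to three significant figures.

Thin rod: I_cm = (1/12)ML² = (1/12)(2.86)(1.12)² = 0.29897 kg m^2; centre at d = 0.934 m, so I = I_cm + Md² gives I = 0.29897 + (2.86)(0.934)² = 2.7939 kg m^2.
Thin ring: I_cm = (1/2)MR² = (1/2)(4.88)(0.421)² = 0.43247 kg m^2; centre at d = 0.398 m, so I = I_cm + Md² gives I = 0.43247 + (4.88)(0.398)² = 1.2055 kg m^2.
Solid disk: I_cm = (1/2)MR² = (1/2)(0.314)(0.193)² = 0.0058481 kg m^2; centre at d = 0.49 m, so I = I_cm + Md² gives I = 0.0058481 + (0.314)(0.49)² = 0.081239 kg m^2.
Total I = 2.7939 + 1.2055 + 0.081239 = 4.0806 kg m^2.

4.08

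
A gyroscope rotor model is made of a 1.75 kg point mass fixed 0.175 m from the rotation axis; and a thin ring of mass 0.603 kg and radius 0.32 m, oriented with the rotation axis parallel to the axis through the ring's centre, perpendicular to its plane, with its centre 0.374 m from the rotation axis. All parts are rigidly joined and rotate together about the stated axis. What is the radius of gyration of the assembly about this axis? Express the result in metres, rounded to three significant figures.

Point mass: I_cm = 0; centre at d = 0.175 m, so I = I_cm + Md² gives I = 0 + (1.75)(0.175)² = 0.053594 kg m².
Thin ring: I_cm = MR² = (0.603)(0.32)² = 0.061747 kg m²; centre at d = 0.374 m, so I = I_cm + Md² gives I = 0.061747 + (0.603)(0.374)² = 0.14609 kg m².
Total I = 0.19969 kg m²; total mass M = 2.353 kg.
k = √(I/M) = √(0.19969/2.353) = 0.29132 m.

0.291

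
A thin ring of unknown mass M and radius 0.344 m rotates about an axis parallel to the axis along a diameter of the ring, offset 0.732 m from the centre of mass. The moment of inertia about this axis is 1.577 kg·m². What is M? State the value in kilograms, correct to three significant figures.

2.65

I = I_cm + Md² = (1/2)MR² + Md² = M·[0.5·(0.344)² + (0.732)²] = M·0.59499.
So M = 1.577 / 0.59499 = 2.6505 kg.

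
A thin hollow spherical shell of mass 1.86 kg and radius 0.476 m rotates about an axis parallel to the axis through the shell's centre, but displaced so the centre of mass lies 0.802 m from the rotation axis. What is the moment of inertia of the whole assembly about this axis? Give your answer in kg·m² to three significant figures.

I_cm = (2/3)MR² = (2/3)(1.86)(0.476)² = 0.28095 kg·m²; centre at d = 0.802 m, so the parallel axis theorem gives I = 0.28095 + (1.86)(0.802)² = 1.4773 kg·m².

1.48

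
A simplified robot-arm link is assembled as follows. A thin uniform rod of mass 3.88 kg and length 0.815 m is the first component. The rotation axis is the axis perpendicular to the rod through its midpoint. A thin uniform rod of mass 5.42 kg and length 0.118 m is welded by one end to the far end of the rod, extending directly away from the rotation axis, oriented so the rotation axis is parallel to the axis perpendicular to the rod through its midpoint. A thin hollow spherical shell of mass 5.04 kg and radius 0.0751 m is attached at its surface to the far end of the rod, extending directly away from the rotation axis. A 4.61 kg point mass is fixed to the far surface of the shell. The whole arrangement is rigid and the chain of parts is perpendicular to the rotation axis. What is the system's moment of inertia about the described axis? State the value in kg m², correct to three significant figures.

5.34

Thin rod: I_cm = (1/12)ML² = (1/12)(3.88)(0.815)² = 0.21477 kg m²; axis through the centre, so I = 0.21477 kg m².
Thin rod: I_cm = (1/12)ML² = (1/12)(5.42)(0.118)² = 0.006289 kg m²; centre at d = 0.4075 + 0.059 = 0.4665 m, so I = I_cm + Md² gives I = 0.006289 + (5.42)(0.4665)² = 1.1858 kg m².
Spherical shell: I_cm = (2/3)MR² = (2/3)(5.04)(0.0751)² = 0.01895 kg m²; centre at d = 0.4075 + 0.059 + 0.059 + 0.0751 = 0.6006 m, so I = I_cm + Md² gives I = 0.01895 + (5.04)(0.6006)² = 1.837 kg m².
Point mass: I_cm = 0; centre at d = 0.4075 + 0.059 + 0.059 + 0.0751 + 0.0751 = 0.6757 m, so I = I_cm + Md² gives I = 0 + (4.61)(0.6757)² = 2.1048 kg m².
Total I = 0.21477 + 1.1858 + 1.837 + 2.1048 = 5.3423 kg m².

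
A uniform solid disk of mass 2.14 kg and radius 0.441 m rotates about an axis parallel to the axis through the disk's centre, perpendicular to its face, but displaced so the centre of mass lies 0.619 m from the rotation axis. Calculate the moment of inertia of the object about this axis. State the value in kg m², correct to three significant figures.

I_cm = (1/2)MR² = (1/2)(2.14)(0.441)² = 0.20809 kg m²; centre at d = 0.619 m, so the parallel axis theorem gives I = 0.20809 + (2.14)(0.619)² = 1.0281 kg m².

1.03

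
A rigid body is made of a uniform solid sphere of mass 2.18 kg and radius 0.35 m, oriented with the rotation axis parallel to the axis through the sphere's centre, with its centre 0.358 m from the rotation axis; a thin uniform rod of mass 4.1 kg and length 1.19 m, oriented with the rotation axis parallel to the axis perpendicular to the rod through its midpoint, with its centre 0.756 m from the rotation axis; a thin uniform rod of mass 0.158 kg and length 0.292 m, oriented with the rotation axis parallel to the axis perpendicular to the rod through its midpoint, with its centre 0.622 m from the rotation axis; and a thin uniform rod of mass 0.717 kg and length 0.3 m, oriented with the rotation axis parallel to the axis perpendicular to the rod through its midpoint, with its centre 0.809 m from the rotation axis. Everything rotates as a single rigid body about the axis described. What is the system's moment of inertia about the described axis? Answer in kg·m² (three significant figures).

3.75

Solid sphere: I_cm = (2/5)MR² = (2/5)(2.18)(0.35)² = 0.10682 kg·m²; centre at d = 0.358 m, so the parallel axis theorem gives I = 0.10682 + (2.18)(0.358)² = 0.38622 kg·m².
Thin rod: I_cm = (1/12)ML² = (1/12)(4.1)(1.19)² = 0.48383 kg·m²; centre at d = 0.756 m, so the parallel axis theorem gives I = 0.48383 + (4.1)(0.756)² = 2.8271 kg·m².
Thin rod: I_cm = (1/12)ML² = (1/12)(0.158)(0.292)² = 0.0011226 kg·m²; centre at d = 0.622 m, so the parallel axis theorem gives I = 0.0011226 + (0.158)(0.622)² = 0.06225 kg·m².
Thin rod: I_cm = (1/12)ML² = (1/12)(0.717)(0.3)² = 0.0053775 kg·m²; centre at d = 0.809 m, so the parallel axis theorem gives I = 0.0053775 + (0.717)(0.809)² = 0.47464 kg·m².
Total I = 0.38622 + 2.8271 + 0.06225 + 0.47464 = 3.7502 kg·m².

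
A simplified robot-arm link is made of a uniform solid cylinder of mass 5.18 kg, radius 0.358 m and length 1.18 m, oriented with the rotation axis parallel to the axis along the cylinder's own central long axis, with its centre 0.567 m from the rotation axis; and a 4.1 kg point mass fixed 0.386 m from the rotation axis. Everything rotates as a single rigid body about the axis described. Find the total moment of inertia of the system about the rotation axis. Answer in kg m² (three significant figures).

2.61

Solid cylinder: I_cm = (1/2)MR² = (1/2)(5.18)(0.358)² = 0.33194 kg m²; centre at d = 0.567 m, so I = I_cm + Md² gives I = 0.33194 + (5.18)(0.567)² = 1.9973 kg m².
Point mass: I_cm = 0; centre at d = 0.386 m, so I = I_cm + Md² gives I = 0 + (4.1)(0.386)² = 0.61088 kg m².
Total I = 1.9973 + 0.61088 = 2.6081 kg m².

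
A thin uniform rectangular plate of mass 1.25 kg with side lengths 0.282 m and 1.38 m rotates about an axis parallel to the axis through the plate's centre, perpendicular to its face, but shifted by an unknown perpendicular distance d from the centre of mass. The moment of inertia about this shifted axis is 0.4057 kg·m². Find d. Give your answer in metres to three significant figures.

About the centre-of-mass axis, I_cm = (1/12)M(a²+b²) = (1/12)(1.25)[(0.282)² + (1.38)²] = 0.20666 kg·m².
Parallel axis theorem: I = I_cm + Md², so Md² = 0.4057 − 0.20666 = 0.19904 kg·m².
d = √(0.19904 / 1.25) = 0.39904 m.

0.399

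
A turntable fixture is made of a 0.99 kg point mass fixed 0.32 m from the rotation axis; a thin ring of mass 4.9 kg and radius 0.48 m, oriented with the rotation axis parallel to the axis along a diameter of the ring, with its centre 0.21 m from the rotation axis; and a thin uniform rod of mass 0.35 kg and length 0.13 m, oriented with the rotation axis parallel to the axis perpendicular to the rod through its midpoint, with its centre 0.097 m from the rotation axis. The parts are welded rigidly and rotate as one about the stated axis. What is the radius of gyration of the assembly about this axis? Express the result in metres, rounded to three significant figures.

0.377

Point mass: I_cm = 0; centre at d = 0.32 m, so I = I_cm + Md² gives I = 0 + (0.99)(0.32)² = 0.10138 kg m².
Thin ring: I_cm = (1/2)MR² = (1/2)(4.9)(0.48)² = 0.56448 kg m²; centre at d = 0.21 m, so I = I_cm + Md² gives I = 0.56448 + (4.9)(0.21)² = 0.78057 kg m².
Thin rod: I_cm = (1/12)ML² = (1/12)(0.35)(0.13)² = 0.00049292 kg m²; centre at d = 0.097 m, so I = I_cm + Md² gives I = 0.00049292 + (0.35)(0.097)² = 0.0037861 kg m².
Total I = 0.88573 kg m²; total mass M = 6.24 kg.
k = √(I/M) = √(0.88573/6.24) = 0.37675 m.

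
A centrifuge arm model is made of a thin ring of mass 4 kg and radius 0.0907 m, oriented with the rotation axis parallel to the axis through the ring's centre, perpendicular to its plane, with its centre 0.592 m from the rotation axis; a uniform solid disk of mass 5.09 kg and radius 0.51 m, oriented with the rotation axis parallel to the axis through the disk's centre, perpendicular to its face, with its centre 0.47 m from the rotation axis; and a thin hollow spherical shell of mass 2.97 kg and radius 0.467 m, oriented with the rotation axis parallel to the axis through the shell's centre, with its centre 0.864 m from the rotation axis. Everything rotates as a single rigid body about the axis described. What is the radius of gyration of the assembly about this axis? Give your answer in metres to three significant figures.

Thin ring: I_cm = MR² = (4)(0.0907)² = 0.032906 kg·m²; centre at d = 0.592 m, so the parallel axis theorem gives I = 0.032906 + (4)(0.592)² = 1.4348 kg·m².
Solid disk: I_cm = (1/2)MR² = (1/2)(5.09)(0.51)² = 0.66195 kg·m²; centre at d = 0.47 m, so the parallel axis theorem gives I = 0.66195 + (5.09)(0.47)² = 1.7863 kg·m².
Spherical shell: I_cm = (2/3)MR² = (2/3)(2.97)(0.467)² = 0.43182 kg·m²; centre at d = 0.864 m, so the parallel axis theorem gives I = 0.43182 + (2.97)(0.864)² = 2.6489 kg·m².
Total I = 5.87 kg·m²; total mass M = 12.06 kg.
k = √(I/M) = √(5.87/12.06) = 0.69766 m.

0.698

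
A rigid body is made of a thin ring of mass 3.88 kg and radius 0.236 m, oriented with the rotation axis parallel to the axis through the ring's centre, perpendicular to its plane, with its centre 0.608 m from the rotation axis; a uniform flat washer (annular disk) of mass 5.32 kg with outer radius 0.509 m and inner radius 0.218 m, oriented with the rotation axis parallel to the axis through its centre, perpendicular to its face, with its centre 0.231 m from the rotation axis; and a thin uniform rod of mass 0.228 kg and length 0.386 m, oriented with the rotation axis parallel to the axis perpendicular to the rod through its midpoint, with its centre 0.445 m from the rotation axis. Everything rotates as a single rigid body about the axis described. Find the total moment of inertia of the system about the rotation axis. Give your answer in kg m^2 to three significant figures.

Thin ring: I_cm = MR² = (3.88)(0.236)² = 0.2161 kg m^2; centre at d = 0.608 m, so I = I_cm + Md² gives I = 0.2161 + (3.88)(0.608)² = 1.6504 kg m^2.
Annular disk: I_cm = (1/2)M(R²+r²) = (1/2)(5.32)[(0.509)² + (0.218)²] = 0.81557 kg m^2; centre at d = 0.231 m, so I = I_cm + Md² gives I = 0.81557 + (5.32)(0.231)² = 1.0994 kg m^2.
Thin rod: I_cm = (1/12)ML² = (1/12)(0.228)(0.386)² = 0.0028309 kg m^2; centre at d = 0.445 m, so I = I_cm + Md² gives I = 0.0028309 + (0.228)(0.445)² = 0.047981 kg m^2.
Total I = 1.6504 + 1.0994 + 0.047981 = 2.7978 kg m^2.

2.80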